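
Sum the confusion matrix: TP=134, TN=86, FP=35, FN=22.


Total = TP + TN + FP + FN
= 134 + 86 + 35 + 22
= 277
(Predicted positive: 169, predicted negative: 108)

277


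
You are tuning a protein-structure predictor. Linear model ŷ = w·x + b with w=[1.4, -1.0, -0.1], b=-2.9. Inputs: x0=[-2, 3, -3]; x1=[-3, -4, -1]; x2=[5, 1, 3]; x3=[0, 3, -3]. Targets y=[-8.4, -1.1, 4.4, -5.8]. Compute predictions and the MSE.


ŷ0 = (1.4)·(-2) + (-1.0)·(3) + (-0.1)·(-3) - 2.9 = -8.4
ŷ1 = (1.4)·(-3) + (-1.0)·(-4) + (-0.1)·(-1) - 2.9 = -3.0
ŷ2 = (1.4)·(5) + (-1.0)·(1) + (-0.1)·(3) - 2.9 = 2.8
ŷ3 = (1.4)·(0) + (-1.0)·(3) + (-0.1)·(-3) - 2.9 = -5.6
errors² = [0.0, 3.61, 2.56, 0.04]
MSE = 6.2100/4 = 1.5525

1.5525


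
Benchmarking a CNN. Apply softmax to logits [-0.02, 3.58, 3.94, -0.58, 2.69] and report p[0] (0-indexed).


Exponentials: e^-0.02=0.9802, e^3.58=35.8735, e^3.94=51.4186, e^-0.58=0.5599, e^2.69=14.7317
Sum = 103.5639
Softmax = [0.0095, 0.3464, 0.4965, 0.0054, 0.1422]
p[0] = 0.9802/103.5639 = 0.0095

0.0095


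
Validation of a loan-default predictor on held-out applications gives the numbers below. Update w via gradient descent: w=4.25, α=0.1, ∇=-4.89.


w_new = w - α·∇
= 4.25 - 0.1·-4.89
= 4.25 + 0.489
= 4.739

4.739


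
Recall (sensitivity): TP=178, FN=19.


Recall = TP/(TP+FN)
= 178/(178+19)
= 178/197 = 90.36%

90.36%


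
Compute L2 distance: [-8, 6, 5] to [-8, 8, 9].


d = √((-8+ 8)² + (6-8)² + (5-9)²)
  = √(0 + 4 + 16)
  = √20 = 4.4721

4.4721


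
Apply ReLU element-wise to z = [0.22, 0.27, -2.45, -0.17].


ReLU(0.22) = max(0, 0.22) = 0.22
ReLU(0.27) = max(0, 0.27) = 0.27
ReLU(-2.45) = max(0, -2.45) = 0.0
ReLU(-0.17) = max(0, -0.17) = 0.0
result = [0.22, 0.27, 0.0, 0.0]

[0.22, 0.27, 0.0, 0.0]


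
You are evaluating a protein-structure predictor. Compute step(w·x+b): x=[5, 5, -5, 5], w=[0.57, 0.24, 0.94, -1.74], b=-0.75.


z = (5)·(0.57) + (5)·(0.24) + (-5)·(0.94) + (5)·(-1.74) - 0.75
  = -10.1
step(z) = 0 (z<0)

0


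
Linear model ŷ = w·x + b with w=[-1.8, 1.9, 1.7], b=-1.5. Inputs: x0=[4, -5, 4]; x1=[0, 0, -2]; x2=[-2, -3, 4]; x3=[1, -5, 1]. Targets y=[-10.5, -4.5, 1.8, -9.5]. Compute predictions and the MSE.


ŷ0 = (-1.8)·(4) + (1.9)·(-5) + (1.7)·(4) - 1.5 = -11.4
ŷ1 = (-1.8)·(0) + (1.9)·(0) + (1.7)·(-2) - 1.5 = -4.9
ŷ2 = (-1.8)·(-2) + (1.9)·(-3) + (1.7)·(4) - 1.5 = 3.2
ŷ3 = (-1.8)·(1) + (1.9)·(-5) + (1.7)·(1) - 1.5 = -11.1
errors² = [0.81, 0.16, 1.96, 2.56]
MSE = 5.4900/4 = 1.3725

1.3725


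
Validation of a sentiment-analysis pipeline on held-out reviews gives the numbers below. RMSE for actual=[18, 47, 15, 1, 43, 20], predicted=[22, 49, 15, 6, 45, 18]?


MSE = 53/6 = 8.8333
RMSE = √(53/6) = 2.9721

2.9721


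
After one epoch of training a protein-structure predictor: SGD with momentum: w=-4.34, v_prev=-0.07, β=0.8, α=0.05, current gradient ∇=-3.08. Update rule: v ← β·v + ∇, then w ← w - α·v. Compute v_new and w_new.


v_new = 0.8·-0.07 - 3.08 = -0.056 - 3.08 = -3.136
w_new = -4.34 - 0.05·-3.136 = -4.34 + 0.1568 = -4.1832

v_new=-3.136, w_new=-4.1832


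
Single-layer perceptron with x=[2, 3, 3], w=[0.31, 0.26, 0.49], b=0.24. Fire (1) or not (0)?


z = (2)·(0.31) + (3)·(0.26) + (3)·(0.49) + 0.24
  = 3.11
step(z) = 1 (z≥0)

1


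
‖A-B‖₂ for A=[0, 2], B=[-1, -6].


d = √((0+ 1)² + (2+ 6)²)
  = √(1 + 64)
  = √65 = 8.0623

8.0623


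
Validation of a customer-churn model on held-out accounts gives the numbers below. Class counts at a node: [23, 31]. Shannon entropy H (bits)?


Probabilities: [23/54, 31/54] ≈ [0.4259, 0.5741]
H = -((23/54)·log₂(23/54) + (31/54)·log₂(31/54))
  = 0.9841 bits

0.9841 bits


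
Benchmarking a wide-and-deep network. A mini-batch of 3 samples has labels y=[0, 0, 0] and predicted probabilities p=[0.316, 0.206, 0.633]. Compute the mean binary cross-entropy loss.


L[0] = -ln(1-0.316) = -ln(0.684) = 0.3798
L[1] = -ln(1-0.206) = -ln(0.794) = 0.2307
L[2] = -ln(1-0.633) = -ln(0.367) = 1.0024
mean = (0.3798 + 0.2307 + 1.0024)/3 = 0.5376

0.5376


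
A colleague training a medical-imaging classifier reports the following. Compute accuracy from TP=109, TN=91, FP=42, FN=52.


Accuracy = (TP+TN)/(TP+TN+FP+FN)
= (109+91)/(294)
= 200/294 = 68.03%

68.03%


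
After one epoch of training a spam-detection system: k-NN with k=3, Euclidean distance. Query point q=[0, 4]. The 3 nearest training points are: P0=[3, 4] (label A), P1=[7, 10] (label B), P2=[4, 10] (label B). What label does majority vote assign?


d(q,P0) = 3.0  (label A)
d(q,P1) = 9.2195  (label B)
d(q,P2) = 7.2111  (label B)
Votes: A=1, B=2
Majority → B

B


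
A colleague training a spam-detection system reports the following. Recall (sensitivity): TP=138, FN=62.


Recall = TP/(TP+FN)
= 138/(138+62)
= 138/200 = 69.0%

69.0%


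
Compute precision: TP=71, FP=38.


Precision = TP/(TP+FP)
= 71/(71+38)
= 71/109 = 65.14%

65.14%


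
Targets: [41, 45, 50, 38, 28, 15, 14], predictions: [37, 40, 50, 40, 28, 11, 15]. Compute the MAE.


Absolute errors: |41-37|=4, |45-40|=5, |50-50|=0, |38-40|=2, |28-28|=0, |15-11|=4, |14-15|=1
Sum = 16
MAE = 16/7 = 16/7

16/7


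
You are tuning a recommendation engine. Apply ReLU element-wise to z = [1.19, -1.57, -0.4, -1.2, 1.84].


ReLU(1.19) = max(0, 1.19) = 1.19
ReLU(-1.57) = max(0, -1.57) = 0.0
ReLU(-0.4) = max(0, -0.4) = 0.0
ReLU(-1.2) = max(0, -1.2) = 0.0
ReLU(1.84) = max(0, 1.84) = 1.84
result = [1.19, 0.0, 0.0, 0.0, 1.84]

[1.19, 0.0, 0.0, 0.0, 1.84]


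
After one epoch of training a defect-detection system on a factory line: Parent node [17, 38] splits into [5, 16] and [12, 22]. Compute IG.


Parent = [17, 38], H_parent = 0.8921
H_left = 0.7919 (n=21), H_right = 0.9367 (n=34)
H_children = (21/55)·0.7919 + (34/55)·0.9367 = 0.8814
IG = 0.8921 - 0.8814 = 0.0107

0.0107


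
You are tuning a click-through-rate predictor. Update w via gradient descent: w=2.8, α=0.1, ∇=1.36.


w_new = w - α·∇
= 2.8 - 0.1·1.36
= 2.8 - 0.136
= 2.664

2.664


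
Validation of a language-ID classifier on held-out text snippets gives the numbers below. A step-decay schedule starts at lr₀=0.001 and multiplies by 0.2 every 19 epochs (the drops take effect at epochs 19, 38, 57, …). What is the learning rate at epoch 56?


n_drops = ⌊56/19⌋ = 2
lr = 0.001·0.2^2 = 0.001·0.04 = 0.00004

0.00004


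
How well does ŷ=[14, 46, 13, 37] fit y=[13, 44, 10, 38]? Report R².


ȳ = 26.25
SS_res = Σ(y-ŷ)² = 15
SS_tot = Σ(y-ȳ)² = 892.75
R² = 1 - SS_res/SS_tot = 1 - 0.0168 = 0.9832

0.9832


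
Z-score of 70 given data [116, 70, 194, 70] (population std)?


μ = 112.5, σ = 50.6631
z = (70 - 112.5)/50.6631 = -0.8389

-0.8389


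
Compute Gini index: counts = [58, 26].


Probabilities: [58/84, 26/84] ≈ [0.6905, 0.3095]
Σpᵢ² = (3364 + 676)/84² = 4040/7056
Gini = 1 - Σpᵢ² = 1 - 4040/7056 = 0.4274

0.4274


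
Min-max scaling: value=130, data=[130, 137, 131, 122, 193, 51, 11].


min=11, max=193
(130-11)/(193-11) = 119/182 = 0.6538

0.6538


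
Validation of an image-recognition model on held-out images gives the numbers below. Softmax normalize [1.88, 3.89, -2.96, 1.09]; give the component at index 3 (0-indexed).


Exponentials: e^1.88=6.5535, e^3.89=48.9109, e^-2.96=0.0518, e^1.09=2.9743
Sum = 58.4905
Softmax = [0.112, 0.8362, 0.0009, 0.0509]
p[3] = 2.9743/58.4905 = 0.0509

0.0509


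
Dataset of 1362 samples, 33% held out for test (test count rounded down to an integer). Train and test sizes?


Test = ⌊1362·33/100⌋ = 449
Train = 1362 - 449 = 913

Train: 913, Test: 449


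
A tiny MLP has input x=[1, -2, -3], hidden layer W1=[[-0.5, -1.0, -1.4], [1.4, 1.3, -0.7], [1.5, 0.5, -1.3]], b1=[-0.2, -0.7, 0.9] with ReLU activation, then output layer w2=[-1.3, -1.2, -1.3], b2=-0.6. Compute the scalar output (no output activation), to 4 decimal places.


z1[0] = (-0.5)·(1) + (-1.0)·(-2) + (-1.4)·(-3) - 0.2 = 5.5
z1[1] = (1.4)·(1) + (1.3)·(-2) + (-0.7)·(-3) - 0.7 = 0.2
z1[2] = (1.5)·(1) + (0.5)·(-2) + (-1.3)·(-3) + 0.9 = 5.3
h = ReLU(z1) = [5.5, 0.2, 5.3]
output = (-1.3)·(5.5) + (-1.2)·(0.2) + (-1.3)·(5.3) - 0.6 = -14.88

-14.88


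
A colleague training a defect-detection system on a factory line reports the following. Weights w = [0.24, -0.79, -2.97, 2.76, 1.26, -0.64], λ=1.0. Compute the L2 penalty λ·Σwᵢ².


‖w‖₂² = (0.24)² + (-0.79)² + (-2.97)² + (2.76)² + (1.26)² + (-0.64)²
     = 0.0576 + 0.6241 + 8.8209 + 7.6176 + 1.5876 + 0.4096
     = 19.1174
λ·‖w‖₂² = 1.0·19.1174 = 19.1174

19.1174


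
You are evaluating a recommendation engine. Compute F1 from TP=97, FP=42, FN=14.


Precision = 97/139 = 0.6978
Recall = 97/111 = 0.8739
F1 = 2·P·R/(P+R) = 2·TP/(2·TP+FP+FN) = 194/(194+42+14) = 194/250 = 0.776

0.776


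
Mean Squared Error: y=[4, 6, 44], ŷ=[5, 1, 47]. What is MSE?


Squared errors: (4-5)²=1, (6-1)²=25, (44-47)²=9
Sum = 35
MSE = 35/3 = 35/3

35/3


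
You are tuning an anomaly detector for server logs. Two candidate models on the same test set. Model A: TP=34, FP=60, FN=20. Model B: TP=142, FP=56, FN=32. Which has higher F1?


Model A: P=34/94=0.3617, R=34/54=0.6296, F1=2PR/(P+R)=2TP/(2TP+FP+FN)=68/148=0.4595
Model B: P=142/198=0.7172, R=142/174=0.8161, F1=2PR/(P+R)=2TP/(2TP+FP+FN)=284/372=0.7634
0.4595 < 0.7634 → Model B

Model B


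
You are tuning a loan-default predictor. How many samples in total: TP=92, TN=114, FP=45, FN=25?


Total = TP + TN + FP + FN
= 92 + 114 + 45 + 25
= 276
(Predicted positive: 137, predicted negative: 139)

276


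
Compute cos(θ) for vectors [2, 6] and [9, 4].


A·B = 2·9 + 6·4 = 42
‖A‖ = √40 = 6.3246, ‖B‖ = √97 = 9.8489
cos = 42/(√40·√97) = 42/√3880 = 0.6743

0.6743


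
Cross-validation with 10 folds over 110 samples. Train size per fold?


Fold size = 110/10 = 11
Training per fold = 110 - 11 = 99

99


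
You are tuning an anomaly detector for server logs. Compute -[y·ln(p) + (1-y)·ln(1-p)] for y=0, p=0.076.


BCE = -[y·ln(p) + (1-y)·ln(1-p)]
= -0 - 1·ln(1-0.076)
= -ln(0.924) = 0.079

0.079


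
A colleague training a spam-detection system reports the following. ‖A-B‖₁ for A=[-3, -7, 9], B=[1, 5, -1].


d = |-3-1| + |-7-5| + |9+ 1|
  = 4 + 12 + 10
  = 26

26


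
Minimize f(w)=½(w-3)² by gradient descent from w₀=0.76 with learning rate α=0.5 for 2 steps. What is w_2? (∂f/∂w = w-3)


step 1: grad = 0.76-3 = -2.24; w = 0.76 - 0.5·(-2.24) = 1.88
step 2: grad = 1.88-3 = -1.12; w = 1.88 - 0.5·(-1.12) = 2.44

2.44


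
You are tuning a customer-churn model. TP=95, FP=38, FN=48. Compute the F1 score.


Precision = 95/133 = 0.7143
Recall = 95/143 = 0.6643
F1 = 2·P·R/(P+R) = 2·TP/(2·TP+FP+FN) = 190/(190+38+48) = 190/276 = 0.6884

0.6884


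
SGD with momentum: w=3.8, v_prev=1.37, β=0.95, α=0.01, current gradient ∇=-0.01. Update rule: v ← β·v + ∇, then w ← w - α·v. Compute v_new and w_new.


v_new = 0.95·1.37 - 0.01 = 1.3015 - 0.01 = 1.2915
w_new = 3.8 - 0.01·1.2915 = 3.8 - 0.012915 = 3.787085

v_new=1.2915, w_new=3.787085


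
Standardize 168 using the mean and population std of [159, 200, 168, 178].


μ = 176.25, σ = 15.2705
z = (168 - 176.25)/15.2705 = -0.5403

-0.5403


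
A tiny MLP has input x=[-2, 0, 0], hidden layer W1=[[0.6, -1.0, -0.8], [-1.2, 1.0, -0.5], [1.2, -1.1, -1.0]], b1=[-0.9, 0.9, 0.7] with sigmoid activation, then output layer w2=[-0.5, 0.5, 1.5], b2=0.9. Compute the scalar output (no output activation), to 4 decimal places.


z1[0] = (0.6)·(-2) + (-1.0)·(0) + (-0.8)·(0) - 0.9 = -2.1
z1[1] = (-1.2)·(-2) + (1.0)·(0) + (-0.5)·(0) + 0.9 = 3.3
z1[2] = (1.2)·(-2) + (-1.1)·(0) + (-1.0)·(0) + 0.7 = -1.7
h = sigmoid(z1) = [0.1091, 0.9644, 0.1545]
output = (-0.5)·(0.1091) + (0.5)·(0.9644) + (1.5)·(0.1545) + 0.9 = 1.5594

1.5594


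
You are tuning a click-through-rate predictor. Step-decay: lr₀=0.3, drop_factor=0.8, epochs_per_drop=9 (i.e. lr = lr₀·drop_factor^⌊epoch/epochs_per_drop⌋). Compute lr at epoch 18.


n_drops = ⌊18/9⌋ = 2
lr = 0.3·0.8^2 = 0.3·0.64 = 0.192

0.192


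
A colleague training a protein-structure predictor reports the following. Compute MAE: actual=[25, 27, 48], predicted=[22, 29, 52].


Absolute errors: |25-22|=3, |27-29|=2, |48-52|=4
Sum = 9
MAE = 9/3 = 3

3


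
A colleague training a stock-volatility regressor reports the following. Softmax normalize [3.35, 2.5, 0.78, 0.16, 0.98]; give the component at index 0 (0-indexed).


Exponentials: e^3.35=28.5027, e^2.5=12.1825, e^0.78=2.1815, e^0.16=1.1735, e^0.98=2.6645
Sum = 46.7047
Softmax = [0.6103, 0.2608, 0.0467, 0.0251, 0.057]
p[0] = 28.5027/46.7047 = 0.6103

0.6103


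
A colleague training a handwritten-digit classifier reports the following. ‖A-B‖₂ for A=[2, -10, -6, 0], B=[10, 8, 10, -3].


d = √((2-10)² + (-10-8)² + (-6-10)² + (0+ 3)²)
  = √(64 + 324 + 256 + 9)
  = √653 = 25.5539

25.5539


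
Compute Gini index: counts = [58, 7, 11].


Probabilities: [58/76, 7/76, 11/76] ≈ [0.7632, 0.0921, 0.1447]
Σpᵢ² = (3364 + 49 + 121)/76² = 3534/5776
Gini = 1 - Σpᵢ² = 1 - 3534/5776 = 0.3882

0.3882


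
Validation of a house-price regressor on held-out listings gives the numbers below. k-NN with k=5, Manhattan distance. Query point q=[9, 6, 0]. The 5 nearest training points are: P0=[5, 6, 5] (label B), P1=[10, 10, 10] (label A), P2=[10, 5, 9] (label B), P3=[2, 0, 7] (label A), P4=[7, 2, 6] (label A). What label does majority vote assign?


d(q,P0) = 9  (label B)
d(q,P1) = 15  (label A)
d(q,P2) = 11  (label B)
d(q,P3) = 20  (label A)
d(q,P4) = 12  (label A)
Votes: A=3, B=2
Majority → A

A


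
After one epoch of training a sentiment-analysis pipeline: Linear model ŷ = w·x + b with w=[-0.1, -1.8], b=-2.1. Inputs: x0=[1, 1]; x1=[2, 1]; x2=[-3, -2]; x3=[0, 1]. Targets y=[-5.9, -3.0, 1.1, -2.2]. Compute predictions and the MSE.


ŷ0 = (-0.1)·(1) + (-1.8)·(1) - 2.1 = -4.0
ŷ1 = (-0.1)·(2) + (-1.8)·(1) - 2.1 = -4.1
ŷ2 = (-0.1)·(-3) + (-1.8)·(-2) - 2.1 = 1.8
ŷ3 = (-0.1)·(0) + (-1.8)·(1) - 2.1 = -3.9
errors² = [3.61, 1.21, 0.49, 2.89]
MSE = 8.2000/4 = 2.05

2.05


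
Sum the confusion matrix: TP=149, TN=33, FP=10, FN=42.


Total = TP + TN + FP + FN
= 149 + 33 + 10 + 42
= 234
(Predicted positive: 159, predicted negative: 75)

234


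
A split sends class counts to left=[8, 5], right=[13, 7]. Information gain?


Parent = [21, 12], H_parent = 0.9457
H_left = 0.9612 (n=13), H_right = 0.9341 (n=20)
H_children = (13/33)·0.9612 + (20/33)·0.9341 = 0.9448
IG = 0.9457 - 0.9448 = 0.0009

0.0009


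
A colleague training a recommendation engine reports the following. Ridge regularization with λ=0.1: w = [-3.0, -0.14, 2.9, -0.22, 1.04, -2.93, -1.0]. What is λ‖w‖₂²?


‖w‖₂² = (-3.0)² + (-0.14)² + (2.9)² + (-0.22)² + (1.04)² + (-2.93)² + (-1.0)²
     = 9 + 0.0196 + 8.41 + 0.0484 + 1.0816 + 8.5849 + 1
     = 28.1445
λ·‖w‖₂² = 0.1·28.1445 = 2.81445

2.81445


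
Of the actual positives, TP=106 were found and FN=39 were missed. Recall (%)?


Recall = TP/(TP+FN)
= 106/(106+39)
= 106/145 = 73.1%

73.1%


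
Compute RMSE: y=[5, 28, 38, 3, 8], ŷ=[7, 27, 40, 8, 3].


MSE = 59/5 = 11.8
RMSE = √(59/5) = 3.4351

3.4351


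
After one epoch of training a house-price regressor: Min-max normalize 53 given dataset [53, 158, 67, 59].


min=53, max=158
(53-53)/(158-53) = 0/105 = 0.0

0.0


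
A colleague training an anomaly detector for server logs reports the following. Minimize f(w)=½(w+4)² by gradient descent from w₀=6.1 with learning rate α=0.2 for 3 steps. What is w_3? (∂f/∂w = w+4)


step 1: grad = 6.1+4 = 10.1; w = 6.1 - 0.2·(10.1) = 4.08
step 2: grad = 4.08+4 = 8.08; w = 4.08 - 0.2·(8.08) = 2.464
step 3: grad = 2.464+4 = 6.464; w = 2.464 - 0.2·(6.464) = 1.1712

1.1712


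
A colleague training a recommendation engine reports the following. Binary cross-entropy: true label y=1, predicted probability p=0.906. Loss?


BCE = -[y·ln(p) + (1-y)·ln(1-p)]
= -1·ln(0.906) - 0
= -ln(0.906) = 0.0987

0.0987


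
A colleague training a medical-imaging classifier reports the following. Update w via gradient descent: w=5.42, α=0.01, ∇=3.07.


w_new = w - α·∇
= 5.42 - 0.01·3.07
= 5.42 - 0.0307
= 5.3893

5.3893


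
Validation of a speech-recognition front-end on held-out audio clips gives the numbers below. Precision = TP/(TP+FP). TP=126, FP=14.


Precision = TP/(TP+FP)
= 126/(126+14)
= 126/140 = 90.0%

90.0%


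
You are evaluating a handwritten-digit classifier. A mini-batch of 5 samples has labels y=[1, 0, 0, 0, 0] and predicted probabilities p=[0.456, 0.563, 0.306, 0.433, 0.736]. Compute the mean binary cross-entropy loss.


L[0] = -ln(0.456) = 0.7853
L[1] = -ln(1-0.563) = -ln(0.437) = 0.8278
L[2] = -ln(1-0.306) = -ln(0.694) = 0.3653
L[3] = -ln(1-0.433) = -ln(0.567) = 0.5674
L[4] = -ln(1-0.736) = -ln(0.264) = 1.3318
mean = (0.7853 + 0.8278 + 0.3653 + 0.5674 + 1.3318)/5 = 0.7755

0.7755


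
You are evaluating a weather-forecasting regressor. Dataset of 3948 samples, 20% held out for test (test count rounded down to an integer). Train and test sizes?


Test = ⌊3948·20/100⌋ = 789
Train = 3948 - 789 = 3159

Train: 3159, Test: 789


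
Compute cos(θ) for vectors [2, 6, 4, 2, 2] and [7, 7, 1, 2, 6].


A·B = 2·7 + 6·7 + 4·1 + 2·2 + 2·6 = 76
‖A‖ = √64 = 8, ‖B‖ = √139 = 11.7898
cos = 76/(√64·√139) = 76/√8896 = 0.8058

0.8058


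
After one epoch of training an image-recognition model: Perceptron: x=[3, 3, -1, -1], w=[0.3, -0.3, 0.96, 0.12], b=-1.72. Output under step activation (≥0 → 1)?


z = (3)·(0.3) + (3)·(-0.3) + (-1)·(0.96) + (-1)·(0.12) - 1.72
  = -2.8
step(z) = 0 (z<0)

0


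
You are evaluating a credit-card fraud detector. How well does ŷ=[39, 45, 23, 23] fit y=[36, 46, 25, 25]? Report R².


ȳ = 33
SS_res = Σ(y-ŷ)² = 18
SS_tot = Σ(y-ȳ)² = 306
R² = 1 - SS_res/SS_tot = 1 - 0.0588 = 0.9412

0.9412


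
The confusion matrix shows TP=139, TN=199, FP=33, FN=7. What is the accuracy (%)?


Accuracy = (TP+TN)/(TP+TN+FP+FN)
= (139+199)/(378)
= 338/378 = 89.42%

89.42%


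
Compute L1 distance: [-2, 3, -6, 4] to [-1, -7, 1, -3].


d = |-2+ 1| + |3+ 7| + |-6-1| + |4+ 3|
  = 1 + 10 + 7 + 7
  = 25

25


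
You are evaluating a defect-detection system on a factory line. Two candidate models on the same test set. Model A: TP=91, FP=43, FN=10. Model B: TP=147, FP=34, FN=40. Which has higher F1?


Model A: P=91/134=0.6791, R=91/101=0.901, F1=2PR/(P+R)=2TP/(2TP+FP+FN)=182/235=0.7745
Model B: P=147/181=0.8122, R=147/187=0.7861, F1=2PR/(P+R)=2TP/(2TP+FP+FN)=294/368=0.7989
0.7745 < 0.7989 → Model B

Model B


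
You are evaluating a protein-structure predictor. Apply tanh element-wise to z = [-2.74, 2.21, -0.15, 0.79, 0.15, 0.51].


tanh(-2.74) = -0.9917
tanh(2.21) = 0.9762
tanh(-0.15) = -0.1489
tanh(0.79) = 0.6584
tanh(0.15) = 0.1489
tanh(0.51) = 0.4699
result = [-0.9917, 0.9762, -0.1489, 0.6584, 0.1489, 0.4699]

[-0.9917, 0.9762, -0.1489, 0.6584, 0.1489, 0.4699]


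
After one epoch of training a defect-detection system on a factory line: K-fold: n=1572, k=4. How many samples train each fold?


Fold size = 1572/4 = 393
Training per fold = 1572 - 393 = 1179

1179


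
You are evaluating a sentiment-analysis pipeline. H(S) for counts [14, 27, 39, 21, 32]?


Probabilities: [14/133, 27/133, 39/133, 21/133, 32/133] ≈ [0.1053, 0.203, 0.2932, 0.1579, 0.2406]
H = -((14/133)·log₂(14/133) + (27/133)·log₂(27/133) + (39/133)·log₂(39/133) + (21/133)·log₂(21/133) + (32/133)·log₂(32/133))
  = 2.2428 bits

2.2428 bits


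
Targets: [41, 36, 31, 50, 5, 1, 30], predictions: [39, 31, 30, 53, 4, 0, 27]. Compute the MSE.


Squared errors: (41-39)²=4, (36-31)²=25, (31-30)²=1, (50-53)²=9, (5-4)²=1, (1-0)²=1, (30-27)²=9
Sum = 50
MSE = 50/7 = 50/7

50/7


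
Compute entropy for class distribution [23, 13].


Probabilities: [23/36, 13/36] ≈ [0.6389, 0.3611]
H = -((23/36)·log₂(23/36) + (13/36)·log₂(13/36))
  = 0.9436 bits

0.9436 bits


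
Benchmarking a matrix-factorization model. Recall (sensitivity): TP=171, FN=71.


Recall = TP/(TP+FN)
= 171/(171+71)
= 171/242 = 70.66%

70.66%


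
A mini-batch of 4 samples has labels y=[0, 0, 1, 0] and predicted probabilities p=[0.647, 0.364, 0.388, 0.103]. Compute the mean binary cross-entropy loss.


L[0] = -ln(1-0.647) = -ln(0.353) = 1.0413
L[1] = -ln(1-0.364) = -ln(0.636) = 0.4526
L[2] = -ln(0.388) = 0.9467
L[3] = -ln(1-0.103) = -ln(0.897) = 0.1087
mean = (1.0413 + 0.4526 + 0.9467 + 0.1087)/4 = 0.6373

0.6373


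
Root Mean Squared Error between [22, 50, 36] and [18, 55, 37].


MSE = 42/3 = 14
RMSE = √(42/3) = 3.7417

3.7417


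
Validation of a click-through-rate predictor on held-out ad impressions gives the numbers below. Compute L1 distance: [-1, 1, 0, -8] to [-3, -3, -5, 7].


d = |-1+ 3| + |1+ 3| + |0+ 5| + |-8-7|
  = 2 + 4 + 5 + 15
  = 26

26


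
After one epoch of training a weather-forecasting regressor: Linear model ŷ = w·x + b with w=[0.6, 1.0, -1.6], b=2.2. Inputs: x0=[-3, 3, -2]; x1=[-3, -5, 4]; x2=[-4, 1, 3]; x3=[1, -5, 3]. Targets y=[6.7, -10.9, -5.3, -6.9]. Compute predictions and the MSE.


ŷ0 = (0.6)·(-3) + (1.0)·(3) + (-1.6)·(-2) + 2.2 = 6.6
ŷ1 = (0.6)·(-3) + (1.0)·(-5) + (-1.6)·(4) + 2.2 = -11.0
ŷ2 = (0.6)·(-4) + (1.0)·(1) + (-1.6)·(3) + 2.2 = -4.0
ŷ3 = (0.6)·(1) + (1.0)·(-5) + (-1.6)·(3) + 2.2 = -7.0
errors² = [0.01, 0.01, 1.69, 0.01]
MSE = 1.7200/4 = 0.43

0.43


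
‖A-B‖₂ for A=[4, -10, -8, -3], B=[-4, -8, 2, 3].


d = √((4+ 4)² + (-10+ 8)² + (-8-2)² + (-3-3)²)
  = √(64 + 4 + 100 + 36)
  = √204 = 14.2829

14.2829


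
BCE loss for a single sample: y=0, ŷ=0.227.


BCE = -[y·ln(p) + (1-y)·ln(1-p)]
= -0 - 1·ln(1-0.227)
= -ln(0.773) = 0.2575

0.2575


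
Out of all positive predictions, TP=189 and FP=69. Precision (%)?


Precision = TP/(TP+FP)
= 189/(189+69)
= 189/258 = 73.26%

73.26%


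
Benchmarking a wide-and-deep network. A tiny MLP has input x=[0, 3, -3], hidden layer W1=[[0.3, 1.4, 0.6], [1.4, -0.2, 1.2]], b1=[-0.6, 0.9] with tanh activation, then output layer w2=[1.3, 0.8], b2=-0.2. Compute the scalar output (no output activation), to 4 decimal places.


z1[0] = (0.3)·(0) + (1.4)·(3) + (0.6)·(-3) - 0.6 = 1.8
z1[1] = (1.4)·(0) + (-0.2)·(3) + (1.2)·(-3) + 0.9 = -3.3
h = tanh(z1) = [0.9468, -0.9973]
output = (1.3)·(0.9468) + (0.8)·(-0.9973) - 0.2 = 0.233

0.233


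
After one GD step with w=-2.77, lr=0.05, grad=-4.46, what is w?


w_new = w - α·∇
= -2.77 - 0.05·-4.46
= -2.77 + 0.223
= -2.547

-2.547


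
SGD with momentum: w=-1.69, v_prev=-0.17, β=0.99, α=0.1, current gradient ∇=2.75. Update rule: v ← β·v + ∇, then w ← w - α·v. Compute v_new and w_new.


v_new = 0.99·-0.17 + 2.75 = -0.1683 + 2.75 = 2.5817
w_new = -1.69 - 0.1·2.5817 = -1.69 - 0.25817 = -1.94817

v_new=2.5817, w_new=-1.94817


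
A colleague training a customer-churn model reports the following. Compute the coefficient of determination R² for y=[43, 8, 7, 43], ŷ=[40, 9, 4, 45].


ȳ = 25.25
SS_res = Σ(y-ŷ)² = 23
SS_tot = Σ(y-ȳ)² = 1260.75
R² = 1 - SS_res/SS_tot = 1 - 0.0182 = 0.9818

0.9818


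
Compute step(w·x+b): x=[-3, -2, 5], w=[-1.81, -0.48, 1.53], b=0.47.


z = (-3)·(-1.81) + (-2)·(-0.48) + (5)·(1.53) + 0.47
  = 14.51
step(z) = 1 (z≥0)

1


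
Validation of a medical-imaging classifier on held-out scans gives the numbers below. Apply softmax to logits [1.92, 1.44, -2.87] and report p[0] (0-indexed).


Exponentials: e^1.92=6.821, e^1.44=4.2207, e^-2.87=0.0567
Sum = 11.0984
Softmax = [0.6146, 0.3803, 0.0051]
p[0] = 6.821/11.0984 = 0.6146

0.6146


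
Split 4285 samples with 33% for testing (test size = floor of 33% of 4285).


Test = ⌊4285·33/100⌋ = 1414
Train = 4285 - 1414 = 2871

Train: 2871, Test: 1414


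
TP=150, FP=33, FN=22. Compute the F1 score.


Precision = 150/183 = 0.8197
Recall = 150/172 = 0.8721
F1 = 2·P·R/(P+R) = 2·TP/(2·TP+FP+FN) = 300/(300+33+22) = 300/355 = 0.8451

0.8451


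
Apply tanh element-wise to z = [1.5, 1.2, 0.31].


tanh(1.5) = 0.9051
tanh(1.2) = 0.8337
tanh(0.31) = 0.3004
result = [0.9051, 0.8337, 0.3004]

[0.9051, 0.8337, 0.3004]


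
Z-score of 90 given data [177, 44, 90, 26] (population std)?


μ = 84.25, σ = 58.4139
z = (90 - 84.25)/58.4139 = 0.0984

0.0984


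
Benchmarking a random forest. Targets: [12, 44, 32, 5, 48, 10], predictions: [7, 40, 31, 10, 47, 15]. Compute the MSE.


Squared errors: (12-7)²=25, (44-40)²=16, (32-31)²=1, (5-10)²=25, (48-47)²=1, (10-15)²=25
Sum = 93
MSE = 93/6 = 31/2

31/2


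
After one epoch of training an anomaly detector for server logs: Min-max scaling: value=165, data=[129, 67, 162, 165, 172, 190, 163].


min=67, max=190
(165-67)/(190-67) = 98/123 = 0.7967

0.7967


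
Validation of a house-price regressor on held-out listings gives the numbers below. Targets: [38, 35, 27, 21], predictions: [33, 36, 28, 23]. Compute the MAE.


Absolute errors: |38-33|=5, |35-36|=1, |27-28|=1, |21-23|=2
Sum = 9
MAE = 9/4 = 9/4

9/4


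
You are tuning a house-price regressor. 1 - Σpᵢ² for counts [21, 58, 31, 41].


Probabilities: [21/151, 58/151, 31/151, 41/151] ≈ [0.1391, 0.3841, 0.2053, 0.2715]
Σpᵢ² = (441 + 3364 + 961 + 1681)/151² = 6447/22801
Gini = 1 - Σpᵢ² = 1 - 6447/22801 = 0.7172

0.7172


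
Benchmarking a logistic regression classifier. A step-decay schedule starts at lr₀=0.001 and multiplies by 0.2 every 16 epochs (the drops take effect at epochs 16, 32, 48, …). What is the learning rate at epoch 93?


n_drops = ⌊93/16⌋ = 5
lr = 0.001·0.2^5 = 0.001·0.00032 = 0.00000032

0.00000032


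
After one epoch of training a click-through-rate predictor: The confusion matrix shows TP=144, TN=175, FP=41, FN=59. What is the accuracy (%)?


Accuracy = (TP+TN)/(TP+TN+FP+FN)
= (144+175)/(419)
= 319/419 = 76.13%

76.13%


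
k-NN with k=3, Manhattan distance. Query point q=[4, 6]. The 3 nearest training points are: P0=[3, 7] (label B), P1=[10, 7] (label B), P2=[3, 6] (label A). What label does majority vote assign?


d(q,P0) = 2  (label B)
d(q,P1) = 7  (label B)
d(q,P2) = 1  (label A)
Votes: A=1, B=2
Majority → B

B


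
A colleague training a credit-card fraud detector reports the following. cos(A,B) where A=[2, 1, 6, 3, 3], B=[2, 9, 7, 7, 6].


A·B = 2·2 + 1·9 + 6·7 + 3·7 + 3·6 = 94
‖A‖ = √59 = 7.6811, ‖B‖ = √219 = 14.7986
cos = 94/(√59·√219) = 94/√12921 = 0.827

0.827


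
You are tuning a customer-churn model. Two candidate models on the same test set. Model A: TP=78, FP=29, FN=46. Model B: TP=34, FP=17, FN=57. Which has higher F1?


Model A: P=78/107=0.729, R=78/124=0.629, F1=2PR/(P+R)=2TP/(2TP+FP+FN)=156/231=0.6753
Model B: P=34/51=0.6667, R=34/91=0.3736, F1=2PR/(P+R)=2TP/(2TP+FP+FN)=68/142=0.4789
0.6753 > 0.4789 → Model A

Model A


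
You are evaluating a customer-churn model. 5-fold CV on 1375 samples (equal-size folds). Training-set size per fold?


Fold size = 1375/5 = 275
Training per fold = 1375 - 275 = 1100

1100


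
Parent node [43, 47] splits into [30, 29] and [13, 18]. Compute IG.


Parent = [43, 47], H_parent = 0.9986
H_left = 0.9998 (n=59), H_right = 0.9812 (n=31)
H_children = (59/90)·0.9998 + (31/90)·0.9812 = 0.9934
IG = 0.9986 - 0.9934 = 0.0052

0.0052


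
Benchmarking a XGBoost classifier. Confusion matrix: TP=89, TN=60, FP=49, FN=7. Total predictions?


Total = TP + TN + FP + FN
= 89 + 60 + 49 + 7
= 205
(Predicted positive: 138, predicted negative: 67)

205


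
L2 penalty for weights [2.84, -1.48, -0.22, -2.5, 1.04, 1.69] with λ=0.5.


‖w‖₂² = (2.84)² + (-1.48)² + (-0.22)² + (-2.5)² + (1.04)² + (1.69)²
     = 8.0656 + 2.1904 + 0.0484 + 6.25 + 1.0816 + 2.8561
     = 20.4921
λ·‖w‖₂² = 0.5·20.4921 = 10.24605

10.24605


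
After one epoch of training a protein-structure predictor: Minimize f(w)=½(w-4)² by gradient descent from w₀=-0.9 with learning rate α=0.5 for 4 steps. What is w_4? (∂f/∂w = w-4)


step 1: grad = -0.9-4 = -4.9; w = -0.9 - 0.5·(-4.9) = 1.55
step 2: grad = 1.55-4 = -2.45; w = 1.55 - 0.5·(-2.45) = 2.775
step 3: grad = 2.775-4 = -1.225; w = 2.775 - 0.5·(-1.225) = 3.3875
step 4: grad = 3.3875-4 = -0.6125; w = 3.3875 - 0.5·(-0.6125) = 3.69375

3.69375


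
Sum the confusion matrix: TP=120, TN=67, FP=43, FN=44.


Total = TP + TN + FP + FN
= 120 + 67 + 43 + 44
= 274
(Predicted positive: 163, predicted negative: 111)

274


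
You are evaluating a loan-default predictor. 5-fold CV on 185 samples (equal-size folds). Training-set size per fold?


Fold size = 185/5 = 37
Training per fold = 185 - 37 = 148

148


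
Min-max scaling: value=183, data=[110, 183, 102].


min=102, max=183
(183-102)/(183-102) = 81/81 = 1.0

1.0


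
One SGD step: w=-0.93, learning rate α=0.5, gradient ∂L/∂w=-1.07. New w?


w_new = w - α·∇
= -0.93 - 0.5·-1.07
= -0.93 + 0.535
= -0.395

-0.395


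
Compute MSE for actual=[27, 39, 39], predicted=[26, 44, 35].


Squared errors: (27-26)²=1, (39-44)²=25, (39-35)²=16
Sum = 42
MSE = 42/3 = 14

14


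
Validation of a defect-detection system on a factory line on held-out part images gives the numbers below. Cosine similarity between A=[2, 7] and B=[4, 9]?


A·B = 2·4 + 7·9 = 71
‖A‖ = √53 = 7.2801, ‖B‖ = √97 = 9.8489
cos = 71/(√53·√97) = 71/√5141 = 0.9902

0.9902


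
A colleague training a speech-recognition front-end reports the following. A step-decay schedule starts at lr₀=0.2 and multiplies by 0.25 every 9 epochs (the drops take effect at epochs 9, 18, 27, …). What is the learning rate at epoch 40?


n_drops = ⌊40/9⌋ = 4
lr = 0.2·0.25^4 = 0.2·0.00390625 = 0.00078125

0.00078125


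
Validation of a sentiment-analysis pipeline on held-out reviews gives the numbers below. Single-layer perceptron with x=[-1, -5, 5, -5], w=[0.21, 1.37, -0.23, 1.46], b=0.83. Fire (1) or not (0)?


z = (-1)·(0.21) + (-5)·(1.37) + (5)·(-0.23) + (-5)·(1.46) + 0.83
  = -14.68
step(z) = 0 (z<0)

0


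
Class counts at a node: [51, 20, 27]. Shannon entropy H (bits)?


Probabilities: [51/98, 20/98, 27/98] ≈ [0.5204, 0.2041, 0.2755]
H = -((51/98)·log₂(51/98) + (20/98)·log₂(20/98) + (27/98)·log₂(27/98))
  = 1.4707 bits

1.4707 bits


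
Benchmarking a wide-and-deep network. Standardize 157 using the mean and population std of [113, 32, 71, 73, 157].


μ = 89.2, σ = 42.4942
z = (157 - 89.2)/42.4942 = 1.5955

1.5955


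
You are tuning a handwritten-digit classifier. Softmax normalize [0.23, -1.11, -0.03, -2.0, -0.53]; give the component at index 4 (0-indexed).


Exponentials: e^0.23=1.2586, e^-1.11=0.3296, e^-0.03=0.9704, e^-2.0=0.1353, e^-0.53=0.5886
Sum = 3.2825
Softmax = [0.3834, 0.1004, 0.2956, 0.0412, 0.1793]
p[4] = 0.5886/3.2825 = 0.1793

0.1793


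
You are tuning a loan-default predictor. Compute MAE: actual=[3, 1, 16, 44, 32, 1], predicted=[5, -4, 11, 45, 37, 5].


Absolute errors: |3-5|=2, |1+ 4|=5, |16-11|=5, |44-45|=1, |32-37|=5, |1-5|=4
Sum = 22
MAE = 22/6 = 11/3

11/3


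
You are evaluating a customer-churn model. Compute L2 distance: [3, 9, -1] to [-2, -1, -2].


d = √((3+ 2)² + (9+ 1)² + (-1+ 2)²)
  = √(25 + 100 + 1)
  = √126 = 11.225

11.225


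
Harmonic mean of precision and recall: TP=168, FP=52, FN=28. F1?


Precision = 168/220 = 0.7636
Recall = 168/196 = 0.8571
F1 = 2·P·R/(P+R) = 2·TP/(2·TP+FP+FN) = 336/(336+52+28) = 336/416 = 0.8077

0.8077


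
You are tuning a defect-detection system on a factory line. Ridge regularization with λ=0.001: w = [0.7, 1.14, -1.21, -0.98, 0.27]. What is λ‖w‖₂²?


‖w‖₂² = (0.7)² + (1.14)² + (-1.21)² + (-0.98)² + (0.27)²
     = 0.49 + 1.2996 + 1.4641 + 0.9604 + 0.0729
     = 4.287
λ·‖w‖₂² = 0.001·4.287 = 0.004287

0.004287


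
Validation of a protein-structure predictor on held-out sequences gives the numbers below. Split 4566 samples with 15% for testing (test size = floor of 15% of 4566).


Test = ⌊4566·15/100⌋ = 684
Train = 4566 - 684 = 3882

Train: 3882, Test: 684


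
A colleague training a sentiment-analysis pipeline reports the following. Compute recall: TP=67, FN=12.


Recall = TP/(TP+FN)
= 67/(67+12)
= 67/79 = 84.81%

84.81%


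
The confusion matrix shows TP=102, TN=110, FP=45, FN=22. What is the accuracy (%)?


Accuracy = (TP+TN)/(TP+TN+FP+FN)
= (102+110)/(279)
= 212/279 = 75.99%

75.99%


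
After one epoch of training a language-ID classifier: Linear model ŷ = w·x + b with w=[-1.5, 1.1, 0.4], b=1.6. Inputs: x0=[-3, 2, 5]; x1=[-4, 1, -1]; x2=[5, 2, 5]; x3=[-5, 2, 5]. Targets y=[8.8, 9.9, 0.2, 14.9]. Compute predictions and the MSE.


ŷ0 = (-1.5)·(-3) + (1.1)·(2) + (0.4)·(5) + 1.6 = 10.3
ŷ1 = (-1.5)·(-4) + (1.1)·(1) + (0.4)·(-1) + 1.6 = 8.3
ŷ2 = (-1.5)·(5) + (1.1)·(2) + (0.4)·(5) + 1.6 = -1.7
ŷ3 = (-1.5)·(-5) + (1.1)·(2) + (0.4)·(5) + 1.6 = 13.3
errors² = [2.25, 2.56, 3.61, 2.56]
MSE = 10.9800/4 = 2.745

2.745


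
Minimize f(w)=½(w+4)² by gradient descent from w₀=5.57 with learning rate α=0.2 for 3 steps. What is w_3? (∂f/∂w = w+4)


step 1: grad = 5.57+4 = 9.57; w = 5.57 - 0.2·(9.57) = 3.656
step 2: grad = 3.656+4 = 7.656; w = 3.656 - 0.2·(7.656) = 2.1248
step 3: grad = 2.1248+4 = 6.1248; w = 2.1248 - 0.2·(6.1248) = 0.89984

0.89984


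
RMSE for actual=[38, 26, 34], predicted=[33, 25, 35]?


MSE = 27/3 = 9
RMSE = √(27/3) = 3.0

3.0


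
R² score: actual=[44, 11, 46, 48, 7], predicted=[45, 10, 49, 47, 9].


ȳ = 31.2
SS_res = Σ(y-ŷ)² = 16
SS_tot = Σ(y-ȳ)² = 1658.8
R² = 1 - SS_res/SS_tot = 1 - 0.0096 = 0.9904

0.9904


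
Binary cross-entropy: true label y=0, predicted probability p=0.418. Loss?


BCE = -[y·ln(p) + (1-y)·ln(1-p)]
= -0 - 1·ln(1-0.418)
= -ln(0.582) = 0.5413

0.5413


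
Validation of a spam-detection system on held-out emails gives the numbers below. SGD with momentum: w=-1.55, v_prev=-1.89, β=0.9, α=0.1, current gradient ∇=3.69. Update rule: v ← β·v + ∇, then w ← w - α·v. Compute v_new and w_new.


v_new = 0.9·-1.89 + 3.69 = -1.701 + 3.69 = 1.989
w_new = -1.55 - 0.1·1.989 = -1.55 - 0.1989 = -1.7489

v_new=1.989, w_new=-1.7489


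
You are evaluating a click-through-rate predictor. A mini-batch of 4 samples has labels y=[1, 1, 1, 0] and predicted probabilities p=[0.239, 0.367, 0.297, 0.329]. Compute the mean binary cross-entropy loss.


L[0] = -ln(0.239) = 1.4313
L[1] = -ln(0.367) = 1.0024
L[2] = -ln(0.297) = 1.214
L[3] = -ln(1-0.329) = -ln(0.671) = 0.399
mean = (1.4313 + 1.0024 + 1.214 + 0.399)/4 = 1.0117

1.0117


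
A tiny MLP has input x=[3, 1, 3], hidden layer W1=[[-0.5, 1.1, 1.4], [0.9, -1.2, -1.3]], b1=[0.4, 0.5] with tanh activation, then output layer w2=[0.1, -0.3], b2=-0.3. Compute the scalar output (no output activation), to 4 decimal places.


z1[0] = (-0.5)·(3) + (1.1)·(1) + (1.4)·(3) + 0.4 = 4.2
z1[1] = (0.9)·(3) + (-1.2)·(1) + (-1.3)·(3) + 0.5 = -1.9
h = tanh(z1) = [0.9996, -0.9562]
output = (0.1)·(0.9996) + (-0.3)·(-0.9562) - 0.3 = 0.0868

0.0868


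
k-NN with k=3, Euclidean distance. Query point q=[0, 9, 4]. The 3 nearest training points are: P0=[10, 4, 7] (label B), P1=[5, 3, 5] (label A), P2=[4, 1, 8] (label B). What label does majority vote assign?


d(q,P0) = 11.5758  (label B)
d(q,P1) = 7.874  (label A)
d(q,P2) = 9.798  (label B)
Votes: A=1, B=2
Majority → B

B


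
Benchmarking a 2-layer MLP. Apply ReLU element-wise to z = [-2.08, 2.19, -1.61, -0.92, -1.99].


ReLU(-2.08) = max(0, -2.08) = 0.0
ReLU(2.19) = max(0, 2.19) = 2.19
ReLU(-1.61) = max(0, -1.61) = 0.0
ReLU(-0.92) = max(0, -0.92) = 0.0
ReLU(-1.99) = max(0, -1.99) = 0.0
result = [0.0, 2.19, 0.0, 0.0, 0.0]

[0.0, 2.19, 0.0, 0.0, 0.0]


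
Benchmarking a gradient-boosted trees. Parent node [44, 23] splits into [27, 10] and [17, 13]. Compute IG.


Parent = [44, 23], H_parent = 0.9279
H_left = 0.8419 (n=37), H_right = 0.9871 (n=30)
H_children = (37/67)·0.8419 + (30/67)·0.9871 = 0.9069
IG = 0.9279 - 0.9069 = 0.021

0.021


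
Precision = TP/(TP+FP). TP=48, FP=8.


Precision = TP/(TP+FP)
= 48/(48+8)
= 48/56 = 85.71%

85.71%


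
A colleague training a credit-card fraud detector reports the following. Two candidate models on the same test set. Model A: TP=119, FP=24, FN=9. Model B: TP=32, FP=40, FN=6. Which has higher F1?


Model A: P=119/143=0.8322, R=119/128=0.9297, F1=2PR/(P+R)=2TP/(2TP+FP+FN)=238/271=0.8782
Model B: P=32/72=0.4444, R=32/38=0.8421, F1=2PR/(P+R)=2TP/(2TP+FP+FN)=64/110=0.5818
0.8782 > 0.5818 → Model A

Model A


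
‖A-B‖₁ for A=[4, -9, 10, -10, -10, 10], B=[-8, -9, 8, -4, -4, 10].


d = |4+ 8| + |-9+ 9| + |10-8| + |-10+ 4| + |-10+ 4| + |10-10|
  = 12 + 0 + 2 + 6 + 6 + 0
  = 26

26


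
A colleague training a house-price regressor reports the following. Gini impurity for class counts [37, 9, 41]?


Probabilities: [37/87, 9/87, 41/87] ≈ [0.4253, 0.1034, 0.4713]
Σpᵢ² = (1369 + 81 + 1681)/87² = 3131/7569
Gini = 1 - Σpᵢ² = 1 - 3131/7569 = 0.5863

0.5863


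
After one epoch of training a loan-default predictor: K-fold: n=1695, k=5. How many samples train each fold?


Fold size = 1695/5 = 339
Training per fold = 1695 - 339 = 1356

1356


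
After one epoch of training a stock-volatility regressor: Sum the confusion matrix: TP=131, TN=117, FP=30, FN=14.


Total = TP + TN + FP + FN
= 131 + 117 + 30 + 14
= 292
(Predicted positive: 161, predicted negative: 131)

292


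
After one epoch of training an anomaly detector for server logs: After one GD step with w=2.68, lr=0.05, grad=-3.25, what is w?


w_new = w - α·∇
= 2.68 - 0.05·-3.25
= 2.68 + 0.1625
= 2.8425

2.8425


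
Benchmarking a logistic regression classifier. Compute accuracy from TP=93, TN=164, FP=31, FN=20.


Accuracy = (TP+TN)/(TP+TN+FP+FN)
= (93+164)/(308)
= 257/308 = 83.44%

83.44%


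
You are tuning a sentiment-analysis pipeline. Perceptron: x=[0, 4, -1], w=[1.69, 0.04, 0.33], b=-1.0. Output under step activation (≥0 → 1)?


z = (0)·(1.69) + (4)·(0.04) + (-1)·(0.33) - 1.0
  = -1.17
step(z) = 0 (z<0)

0


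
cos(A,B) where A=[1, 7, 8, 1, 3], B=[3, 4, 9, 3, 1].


A·B = 1·3 + 7·4 + 8·9 + 1·3 + 3·1 = 109
‖A‖ = √124 = 11.1355, ‖B‖ = √116 = 10.7703
cos = 109/(√124·√116) = 109/√14384 = 0.9088

0.9088


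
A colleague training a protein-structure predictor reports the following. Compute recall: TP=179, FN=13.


Recall = TP/(TP+FN)
= 179/(179+13)
= 179/192 = 93.23%

93.23%


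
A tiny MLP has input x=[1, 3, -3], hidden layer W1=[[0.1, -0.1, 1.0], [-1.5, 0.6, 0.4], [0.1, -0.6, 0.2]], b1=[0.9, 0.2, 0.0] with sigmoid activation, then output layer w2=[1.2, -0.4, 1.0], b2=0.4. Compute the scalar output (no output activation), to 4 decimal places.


z1[0] = (0.1)·(1) + (-0.1)·(3) + (1.0)·(-3) + 0.9 = -2.3
z1[1] = (-1.5)·(1) + (0.6)·(3) + (0.4)·(-3) + 0.2 = -0.7
z1[2] = (0.1)·(1) + (-0.6)·(3) + (0.2)·(-3) + 0.0 = -2.3
h = sigmoid(z1) = [0.0911, 0.3318, 0.0911]
output = (1.2)·(0.0911) + (-0.4)·(0.3318) + (1.0)·(0.0911) + 0.4 = 0.4677

0.4677


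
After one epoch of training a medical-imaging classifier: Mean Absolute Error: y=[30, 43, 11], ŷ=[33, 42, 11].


Absolute errors: |30-33|=3, |43-42|=1, |11-11|=0
Sum = 4
MAE = 4/3 = 4/3

4/3


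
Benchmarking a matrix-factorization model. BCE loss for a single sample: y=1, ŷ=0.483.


BCE = -[y·ln(p) + (1-y)·ln(1-p)]
= -1·ln(0.483) - 0
= -ln(0.483) = 0.7277

0.7277
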